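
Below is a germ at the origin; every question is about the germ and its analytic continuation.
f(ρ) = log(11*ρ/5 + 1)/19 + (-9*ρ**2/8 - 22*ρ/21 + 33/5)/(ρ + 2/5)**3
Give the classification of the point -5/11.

The term (1/19)*log(1 - ρ/(-5/11)) has argument 1 - -5/11/(-5/11) = 0 at -5/11: a logarithmic (infinitely-sheeted) branch point; the remaining terms are analytic or single-valued there.

The point is a logarithmic branch point.


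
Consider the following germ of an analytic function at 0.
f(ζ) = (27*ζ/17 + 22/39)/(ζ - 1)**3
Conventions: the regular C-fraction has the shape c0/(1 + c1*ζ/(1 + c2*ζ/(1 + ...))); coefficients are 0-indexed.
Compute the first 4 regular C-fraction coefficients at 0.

Taylor coefficients (expand at 0): a_0 = -22/39, a_1 = -725/221, a_2 = -1801/221, a_3 = -10058/663.
c0 = a_0 = -22/39. Peel one level at a time: if S = 1 + c*ζ/S' with S'(0) = 1, then c is the ζ-coefficient of S and S' = c*ζ/(S - 1).
S_1 = c0/f = 1 + (-2175/374)*ζ + (2709903/139876)*ζ^2 + ...; c1 = -2175/374.
S_2 = c1*ζ/(S_1 - 1) = 1 + (903301/271150)*ζ + (2438753/1576875)*ζ^2 + ...; c2 = 903301/271150.
S_3 = c2*ζ/(S_2 - 1) = 1 + (-912093622/1964679675)*ζ + ...; c3 = -912093622/1964679675.

The regular C-fraction coefficients are [-22/39, -2175/374, 903301/271150, -912093622/1964679675].


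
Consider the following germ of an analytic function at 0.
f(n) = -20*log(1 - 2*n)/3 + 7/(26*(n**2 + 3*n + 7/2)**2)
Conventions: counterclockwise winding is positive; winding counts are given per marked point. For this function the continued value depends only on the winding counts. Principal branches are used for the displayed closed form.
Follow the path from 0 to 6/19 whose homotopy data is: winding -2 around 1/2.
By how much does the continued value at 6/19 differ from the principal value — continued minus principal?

Continued minus principal equals (80/3)*pi*i.

The rational part is single-valued and drops out of the difference; each branch term changes only by its own monodromy.
(-20/3)*log(1 - n/(1/2)): each positive loop around 1/2 adds 2*pi*i to the log, so winding -2 contributes (-20/3)*(-2)*2*pi*i = (80/3)*pi*i.
Summing the contributions at n = 6/19 gives (80/3)*pi*i.


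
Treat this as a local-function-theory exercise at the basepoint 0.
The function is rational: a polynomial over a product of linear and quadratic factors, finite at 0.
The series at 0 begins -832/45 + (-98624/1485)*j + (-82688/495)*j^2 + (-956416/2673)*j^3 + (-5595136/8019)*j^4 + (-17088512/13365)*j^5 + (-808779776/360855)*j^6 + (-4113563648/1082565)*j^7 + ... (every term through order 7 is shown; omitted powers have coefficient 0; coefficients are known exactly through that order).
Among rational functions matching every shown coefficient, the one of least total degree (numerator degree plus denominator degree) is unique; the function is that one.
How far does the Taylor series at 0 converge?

The radius of convergence is 3/4.

No rational of total degree below 4 reproduces all 8 coefficients; solving the [1/3] Pade equations on them gives f(j) = (39/5 - 35*j/11)/(j - 3/4)**3, whose expansion matches every shown term.
Denominator factor (j - 3/4)^3: pole of order 3 at 3/4, modulus 3/4.
The radius of convergence is the smallest modulus among the singular points: 3/4.


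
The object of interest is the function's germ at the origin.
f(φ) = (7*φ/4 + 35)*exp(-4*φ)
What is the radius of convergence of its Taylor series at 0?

The factor exp(-4*φ) is entire and contributes no finite singular point.
The polynomial part has no poles.
No finite singular points: the Taylor series at 0 converges everywhere.

The radius of convergence is infinite.


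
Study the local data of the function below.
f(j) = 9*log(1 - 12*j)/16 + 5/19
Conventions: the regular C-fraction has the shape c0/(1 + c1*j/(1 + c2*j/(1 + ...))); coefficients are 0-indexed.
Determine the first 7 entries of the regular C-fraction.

Taylor coefficients (expand at 0): a_0 = 5/19, a_1 = -27/4, a_2 = -81/2, a_3 = -324, a_4 = -2916, a_5 = -139968/5, a_6 = -279936.
c0 = a_0 = 5/19. Peel one level at a time: if S = 1 + c*j/S' with S'(0) = 1, then c is the j-coefficient of S and S' = c*j/(S - 1).
S_1 = c0/f = 1 + (513/20)*j + (324729/400)*j^2 + ...; c1 = 513/20.
S_2 = c1*j/(S_1 - 1) = 1 + (-633/20)*j + (-12)*j^2 + ...; c2 = -633/20.
S_3 = c2*j/(S_2 - 1) = 1 + (-80/211)*j + (-94880/44521)*j^2 + ...; c3 = -80/211.
S_4 = c3*j/(S_3 - 1) = 1 + (-1186/211)*j + (-48/5)*j^2 + ...; c4 = -1186/211.
S_5 = c4*j/(S_4 - 1) = 1 + (-5064/2965)*j + (-64444464/8791225)*j^2 + ...; c5 = -5064/2965.
S_6 = c5*j/(S_5 - 1) = 1 + (-12726/2965)*j + ...; c6 = -12726/2965.

The regular C-fraction coefficients are [5/19, 513/20, -633/20, -80/211, -1186/211, -5064/2965, -12726/2965].


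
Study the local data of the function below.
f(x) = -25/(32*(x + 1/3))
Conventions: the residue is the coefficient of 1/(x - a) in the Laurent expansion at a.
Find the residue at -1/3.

At the order-1 pole -1/3 set g(x) = (x - (-1/3))*f(x) = -25/32.
Simple pole: residue = g(a) at a = -1/3, which is -25/32.

The residue is -25/32.


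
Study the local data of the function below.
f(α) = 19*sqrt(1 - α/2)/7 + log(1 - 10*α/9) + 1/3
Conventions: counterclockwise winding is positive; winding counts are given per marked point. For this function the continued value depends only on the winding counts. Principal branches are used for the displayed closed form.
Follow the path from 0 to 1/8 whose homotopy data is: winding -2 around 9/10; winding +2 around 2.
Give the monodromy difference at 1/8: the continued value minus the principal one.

The rational part is single-valued and drops out of the difference; each branch term changes only by its own monodromy.
(1)*log(1 - α/(9/10)): each positive loop around 9/10 adds 2*pi*i to the log, so winding -2 contributes (1)*(-2)*2*pi*i = -(4)*pi*i.
(19/7)*sqrt(1 - α/(2)): winding +2 is even, the square root returns to the same sheet, contribution 0.
Summing the contributions at α = 1/8 gives -(4)*pi*i.

Continued minus principal equals -(4)*pi*i.


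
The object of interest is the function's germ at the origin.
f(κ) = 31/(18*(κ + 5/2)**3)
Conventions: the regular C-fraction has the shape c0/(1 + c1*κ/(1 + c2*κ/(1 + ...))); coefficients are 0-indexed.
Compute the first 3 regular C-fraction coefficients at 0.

Taylor coefficients (expand at 0): a_0 = 124/1125, a_1 = -248/1875, a_2 = 992/9375.
c0 = a_0 = 124/1125. Peel one level at a time: if S = 1 + c*κ/S' with S'(0) = 1, then c is the κ-coefficient of S and S' = c*κ/(S - 1).
S_1 = c0/f = 1 + (6/5)*κ + (12/25)*κ^2 + ...; c1 = 6/5.
S_2 = c1*κ/(S_1 - 1) = 1 + (-2/5)*κ + ...; c2 = -2/5.

The regular C-fraction coefficients are [124/1125, 6/5, -2/5].


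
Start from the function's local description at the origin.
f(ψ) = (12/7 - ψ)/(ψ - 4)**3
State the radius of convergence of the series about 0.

Denominator factor (ψ - 4)^3: pole of order 3 at 4, modulus 4.
The radius of convergence is the smallest modulus among the singular points: 4.

The radius of convergence is 4.


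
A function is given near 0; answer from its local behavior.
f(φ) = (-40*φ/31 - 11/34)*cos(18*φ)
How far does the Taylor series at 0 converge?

The radius of convergence is infinite.

The factor cos(18*φ) is entire and contributes no finite singular point.
The polynomial part has no poles.
No finite singular points: the Taylor series at 0 converges everywhere.


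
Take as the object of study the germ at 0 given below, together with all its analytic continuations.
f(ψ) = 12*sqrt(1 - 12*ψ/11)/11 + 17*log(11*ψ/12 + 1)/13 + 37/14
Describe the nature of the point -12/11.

The term (17/13)*log(1 - ψ/(-12/11)) has argument 1 - -12/11/(-12/11) = 0 at -12/11: a logarithmic (infinitely-sheeted) branch point; the remaining terms are analytic or single-valued there.

The point is a logarithmic branch point.


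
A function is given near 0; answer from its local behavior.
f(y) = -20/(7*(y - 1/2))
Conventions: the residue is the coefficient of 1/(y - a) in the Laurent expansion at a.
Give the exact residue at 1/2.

At the order-1 pole 1/2 set g(y) = (y - (1/2))*f(y) = -20/7.
Simple pole: residue = g(a) at a = 1/2, which is -20/7.

The residue is -20/7.


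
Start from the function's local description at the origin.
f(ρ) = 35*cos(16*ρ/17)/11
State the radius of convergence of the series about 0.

The radius of convergence is infinite.

The factor cos(16*ρ/17) is entire and contributes no finite singular point.
The polynomial part has no poles.
No finite singular points: the Taylor series at 0 converges everywhere.


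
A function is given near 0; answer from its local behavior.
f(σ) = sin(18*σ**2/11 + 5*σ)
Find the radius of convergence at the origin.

The radius of convergence is infinite.

The factor sin(18*σ**2/11 + 5*σ) is entire and contributes no finite singular point.
The polynomial part has no poles.
No finite singular points: the Taylor series at 0 converges everywhere.


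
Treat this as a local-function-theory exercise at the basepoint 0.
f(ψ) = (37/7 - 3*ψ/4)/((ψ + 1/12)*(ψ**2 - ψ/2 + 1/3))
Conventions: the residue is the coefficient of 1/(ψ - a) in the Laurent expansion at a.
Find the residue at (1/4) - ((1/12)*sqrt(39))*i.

The residue is (-5391/770) + ((6033/10010)*sqrt(39))*i.

The factor ψ**2 - ψ/2 + 1/3 splits as (ψ - a)(ψ - a') with a = (1/4) - ((1/12)*sqrt(39))*i, a' = (1/4) + ((1/12)*sqrt(39))*i. At the order-1 pole a set g(ψ) = (ψ - a)*f(ψ) = [(37/7 - 3*ψ/4)/(ψ + 1/12)] / (ψ - a').
Simple pole: residue = g(a) at a = (1/4) - ((1/12)*sqrt(39))*i, which is (-5391/770) + ((6033/10010)*sqrt(39))*i.


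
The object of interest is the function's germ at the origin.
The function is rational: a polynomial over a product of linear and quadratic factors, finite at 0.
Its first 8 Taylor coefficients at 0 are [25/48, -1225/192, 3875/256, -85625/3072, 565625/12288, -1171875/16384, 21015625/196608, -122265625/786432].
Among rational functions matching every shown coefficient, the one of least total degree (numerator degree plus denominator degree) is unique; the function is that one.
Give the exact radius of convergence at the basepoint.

The radius of convergence is 4/5.

No rational of total degree below 3 reproduces all 8 coefficients; solving the [1/2] Pade equations on them gives f(θ) = (1/3 - 13*θ/4)/(θ + 4/5)**2, whose expansion matches every shown term.
Denominator factor (θ + 4/5)^2: pole of order 2 at -4/5, modulus 4/5.
The radius of convergence is the smallest modulus among the singular points: 4/5.


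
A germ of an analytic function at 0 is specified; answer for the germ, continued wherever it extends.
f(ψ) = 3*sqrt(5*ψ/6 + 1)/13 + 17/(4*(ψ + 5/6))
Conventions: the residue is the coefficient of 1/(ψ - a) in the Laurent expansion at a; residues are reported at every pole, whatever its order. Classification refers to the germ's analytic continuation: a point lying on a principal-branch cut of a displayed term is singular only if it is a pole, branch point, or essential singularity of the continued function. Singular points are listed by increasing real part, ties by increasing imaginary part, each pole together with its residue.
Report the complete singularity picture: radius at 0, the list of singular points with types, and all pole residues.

Radius of convergence at 0: 5/6.
At -6/5: an algebraic (square-root) branch point.
At -5/6: a pole of order 1; residue 17/4.

Denominator factor (ψ + 5/6): pole of order 1 at -5/6, modulus 5/6.
Branch term (3/13)*sqrt(1 - ψ/(-6/5)): its argument vanishes at ψ = -6/5, a square-root branch point, modulus 6/5.
The radius of convergence is the smallest modulus among the singular points: 5/6.
The branch term is analytic at -5/6 and contributes nothing to the residue; only the rational part matters.
At the order-1 pole -5/6 set g(ψ) = (ψ - (-5/6))*(rational part) = 17/4.
Simple pole: residue = g(a) at a = -5/6, which is 17/4.
List the singular points by increasing real part (a conjugate pair: the negative imaginary part first).


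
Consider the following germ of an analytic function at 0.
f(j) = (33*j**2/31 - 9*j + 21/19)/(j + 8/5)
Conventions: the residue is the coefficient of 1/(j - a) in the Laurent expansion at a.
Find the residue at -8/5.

At the order-1 pole -8/5 set g(j) = (j - (-8/5))*f(j) = 33*j**2/31 - 9*j + 21/19.
Simple pole: residue = g(a) at a = -8/5, which is 268443/14725.

The residue is 268443/14725.


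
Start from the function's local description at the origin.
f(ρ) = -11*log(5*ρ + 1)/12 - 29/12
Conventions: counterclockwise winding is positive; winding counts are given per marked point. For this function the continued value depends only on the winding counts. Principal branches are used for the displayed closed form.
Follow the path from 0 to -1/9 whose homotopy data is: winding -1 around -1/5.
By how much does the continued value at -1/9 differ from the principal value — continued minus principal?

Continued minus principal equals (11/6)*pi*i.

The rational part is single-valued and drops out of the difference; each branch term changes only by its own monodromy.
(-11/12)*log(1 - ρ/(-1/5)): each positive loop around -1/5 adds 2*pi*i to the log, so winding -1 contributes (-11/12)*(-1)*2*pi*i = (11/6)*pi*i.
Summing the contributions at ρ = -1/9 gives (11/6)*pi*i.


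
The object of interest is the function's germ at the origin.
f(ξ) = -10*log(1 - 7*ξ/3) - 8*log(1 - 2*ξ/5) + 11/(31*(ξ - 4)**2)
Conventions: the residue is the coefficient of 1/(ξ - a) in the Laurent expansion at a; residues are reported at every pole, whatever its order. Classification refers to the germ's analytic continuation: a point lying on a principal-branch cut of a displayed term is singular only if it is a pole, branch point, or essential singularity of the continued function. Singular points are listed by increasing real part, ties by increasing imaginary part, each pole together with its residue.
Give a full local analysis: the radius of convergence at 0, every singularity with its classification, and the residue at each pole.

Radius of convergence at 0: 3/7.
At 3/7: a logarithmic branch point.
At 5/2: a logarithmic branch point.
At 4: a pole of order 2; residue 0.

Denominator factor (ξ - 4)^2: pole of order 2 at 4, modulus 4.
Branch term (-10)*log(1 - ξ/(3/7)): its argument vanishes at ξ = 3/7, a logarithmic branch point, modulus 3/7.
Branch term (-8)*log(1 - ξ/(5/2)): its argument vanishes at ξ = 5/2, a logarithmic branch point, modulus 5/2.
The radius of convergence is the smallest modulus among the singular points: 3/7.
The branch terms are analytic at 4 and contribute nothing to the residue; only the rational part matters.
At the order-2 pole 4 set g(ξ) = (ξ - (4))^2*(rational part) = 11/31.
Order-2 pole: residue = g'(a); g'(4) = 0, so the residue is 0.
List the singular points by increasing real part (a conjugate pair: the negative imaginary part first).


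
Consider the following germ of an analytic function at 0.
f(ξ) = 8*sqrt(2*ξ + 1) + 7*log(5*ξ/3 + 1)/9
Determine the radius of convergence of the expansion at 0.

The radius of convergence is 1/2.

Branch term (7/9)*log(1 - ξ/(-3/5)): its argument vanishes at ξ = -3/5, a logarithmic branch point, modulus 3/5.
Branch term (8)*sqrt(1 - ξ/(-1/2)): its argument vanishes at ξ = -1/2, a square-root branch point, modulus 1/2.
The radius of convergence is the smallest modulus among the singular points: 1/2.


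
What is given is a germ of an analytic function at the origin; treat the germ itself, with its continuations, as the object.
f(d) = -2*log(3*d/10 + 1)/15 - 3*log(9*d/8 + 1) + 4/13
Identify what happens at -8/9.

The point is a logarithmic branch point.

The term (-3)*log(1 - d/(-8/9)) has argument 1 - -8/9/(-8/9) = 0 at -8/9: a logarithmic (infinitely-sheeted) branch point; the remaining terms are analytic or single-valued there.


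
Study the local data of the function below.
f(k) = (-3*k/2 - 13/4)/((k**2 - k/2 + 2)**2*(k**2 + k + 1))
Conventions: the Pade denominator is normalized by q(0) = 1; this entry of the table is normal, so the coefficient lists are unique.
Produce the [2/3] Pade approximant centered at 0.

Taylor coefficients needed (expand at 0): a_0 = -13/16, a_1 = 1/32, a_2 = 321/256, a_3 = -27/64, a_4 = -3665/4096, a_5 = 5583/8192.
Write the denominator as Q(k) = 1 + q1*k + q2*k^2 + q3*k^3. Requiring Q*f - P = O(k^6) with deg P <= 2 kills the coefficients of k^3..k^5 in Q*f:
  k^3: a_3 + q1*a_2 + q2*a_1 + q3*a_0 = 0, i.e. -27/64 + (321/256)*q1 + (1/32)*q2 + (-13/16)*q3 = 0.
  k^4: a_4 + q1*a_3 + q2*a_2 + q3*a_1 = 0, i.e. -3665/4096 + (-27/64)*q1 + (321/256)*q2 + (1/32)*q3 = 0.
  k^5: a_5 + q1*a_4 + q2*a_3 + q3*a_2 = 0, i.e. 5583/8192 + (-3665/4096)*q1 + (-27/64)*q2 + (321/256)*q3 = 0.
Solving this linear system: q1 = 128721/496751, q2 = 6382075/7948016, q3 = -1405943/15896032.
The numerator is Q*f truncated at degree 2: P0 = a_0 = -13/16; P1 = a_1 + q1*a_0 = -2849995/15896032; P2 = a_2 + q1*a_1 + q2*a_0 = 9689983/15896032.

The Pade approximant has numerator coefficients [-13/16, -2849995/15896032, 9689983/15896032]; denominator coefficients [1, 128721/496751, 6382075/7948016, -1405943/15896032].


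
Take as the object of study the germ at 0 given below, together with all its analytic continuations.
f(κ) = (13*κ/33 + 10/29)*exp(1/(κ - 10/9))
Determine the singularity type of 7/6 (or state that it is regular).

The point is a regular point.

There is no denominator, hence no pole anywhere.
The essential point of exp(1/(κ - (10/9))) is 10/9, not 7/6.
So the germ continues analytically to 7/6.


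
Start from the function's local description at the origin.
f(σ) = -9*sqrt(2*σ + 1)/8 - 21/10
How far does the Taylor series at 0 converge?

Branch term (-9/8)*sqrt(1 - σ/(-1/2)): its argument vanishes at σ = -1/2, a square-root branch point, modulus 1/2.
The radius of convergence is the smallest modulus among the singular points: 1/2.

The radius of convergence is 1/2.


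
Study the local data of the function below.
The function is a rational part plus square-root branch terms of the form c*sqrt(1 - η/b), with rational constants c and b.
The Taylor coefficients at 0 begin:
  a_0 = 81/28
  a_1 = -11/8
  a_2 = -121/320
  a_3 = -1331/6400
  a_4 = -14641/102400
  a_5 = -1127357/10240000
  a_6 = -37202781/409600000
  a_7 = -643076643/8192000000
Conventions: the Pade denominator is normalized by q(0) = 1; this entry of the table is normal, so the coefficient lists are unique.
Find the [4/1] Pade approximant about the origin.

Taylor coefficients needed (read off): a_0 = 81/28, a_1 = -11/8, a_2 = -121/320, a_3 = -1331/6400, a_4 = -14641/102400, a_5 = -1127357/10240000.
Write the denominator as Q(η) = 1 + q1*η. Requiring Q*f - P = O(η^6) with deg P <= 4 kills the coefficients of η^5..η^5 in Q*f:
  η^5: a_5 + q1*a_4 = 0, i.e. -1127357/10240000 + (-14641/102400)*q1 = 0.
Solving this linear system: q1 = -77/100.
The numerator is Q*f truncated at degree 4: P0 = a_0 = 81/28; P1 = a_1 + q1*a_0 = -1441/400; P2 = a_2 + q1*a_1 = 1089/1600; P3 = a_3 + q1*a_2 = 1331/16000; P4 = a_4 + q1*a_3 = 43923/2560000.

The Pade approximant has numerator coefficients [81/28, -1441/400, 1089/1600, 1331/16000, 43923/2560000]; denominator coefficients [1, -77/100].


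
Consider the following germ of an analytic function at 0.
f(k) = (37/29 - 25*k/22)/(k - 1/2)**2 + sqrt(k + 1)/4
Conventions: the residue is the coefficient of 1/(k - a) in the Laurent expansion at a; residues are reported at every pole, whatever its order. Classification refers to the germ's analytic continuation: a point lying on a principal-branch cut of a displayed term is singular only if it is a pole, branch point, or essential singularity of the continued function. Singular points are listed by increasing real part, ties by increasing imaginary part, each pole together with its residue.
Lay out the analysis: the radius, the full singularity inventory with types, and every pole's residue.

Radius of convergence at 0: 1/2.
At -1: an algebraic (square-root) branch point.
At 1/2: a pole of order 2; residue -25/22.

Denominator factor (k - 1/2)^2: pole of order 2 at 1/2, modulus 1/2.
Branch term (1/4)*sqrt(1 - k/(-1)): its argument vanishes at k = -1, a square-root branch point, modulus 1.
The radius of convergence is the smallest modulus among the singular points: 1/2.
The branch term is analytic at 1/2 and contributes nothing to the residue; only the rational part matters.
At the order-2 pole 1/2 set g(k) = (k - (1/2))^2*(rational part) = 37/29 - 25*k/22.
Order-2 pole: residue = g'(a); g'(1/2) = -25/22, so the residue is -25/22.
List the singular points by increasing real part (a conjugate pair: the negative imaginary part first).


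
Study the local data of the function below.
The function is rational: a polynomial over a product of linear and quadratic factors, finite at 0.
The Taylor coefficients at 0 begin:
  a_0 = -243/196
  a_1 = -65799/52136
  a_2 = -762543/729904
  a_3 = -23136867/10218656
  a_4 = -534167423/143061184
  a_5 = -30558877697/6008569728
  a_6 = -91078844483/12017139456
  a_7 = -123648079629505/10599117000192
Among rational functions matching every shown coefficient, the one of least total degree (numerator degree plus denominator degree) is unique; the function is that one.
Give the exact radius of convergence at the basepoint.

The radius of convergence is 2/3.

No rational of total degree below 6 reproduces all 8 coefficients; solving the [1/5] Pade equations on them gives f(φ) = (9/2 - φ/38)/((φ - 2/3)*(φ**2 + 5*φ/9 + 7/3)**2), whose expansion matches every shown term.
Denominator factor (φ**2 + 5*φ/9 + 7/3)^2: discriminant -731/81, complex-conjugate roots (-5/18) + ((1/18)*sqrt(731))*i and (-5/18) - ((1/18)*sqrt(731))*i; poles of order 2, moduli (1/3)*sqrt(21) and (1/3)*sqrt(21).
Denominator factor (φ - 2/3): pole of order 1 at 2/3, modulus 2/3.
The radius of convergence is the smallest modulus among the singular points: 2/3.


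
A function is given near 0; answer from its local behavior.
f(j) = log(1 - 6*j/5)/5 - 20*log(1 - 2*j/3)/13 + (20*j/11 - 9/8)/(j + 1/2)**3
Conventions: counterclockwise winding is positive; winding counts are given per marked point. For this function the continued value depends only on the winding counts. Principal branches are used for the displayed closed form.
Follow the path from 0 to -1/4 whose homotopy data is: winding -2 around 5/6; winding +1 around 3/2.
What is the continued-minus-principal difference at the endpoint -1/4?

Continued minus principal equals -(252/65)*pi*i.

The rational part is single-valued and drops out of the difference; each branch term changes only by its own monodromy.
(-20/13)*log(1 - j/(3/2)): each positive loop around 3/2 adds 2*pi*i to the log, so winding +1 contributes (-20/13)*(1)*2*pi*i = -(40/13)*pi*i.
(1/5)*log(1 - j/(5/6)): each positive loop around 5/6 adds 2*pi*i to the log, so winding -2 contributes (1/5)*(-2)*2*pi*i = -(4/5)*pi*i.
Summing the contributions at j = -1/4 gives -(252/65)*pi*i.


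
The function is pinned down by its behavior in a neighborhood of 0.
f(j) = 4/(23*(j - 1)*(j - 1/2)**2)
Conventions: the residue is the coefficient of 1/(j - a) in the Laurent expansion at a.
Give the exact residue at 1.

At the order-1 pole 1 set g(j) = (j - (1))*f(j) = 4/(23*(j - 1/2)**2).
Simple pole: residue = g(a) at a = 1, which is 16/23.

The residue is 16/23.


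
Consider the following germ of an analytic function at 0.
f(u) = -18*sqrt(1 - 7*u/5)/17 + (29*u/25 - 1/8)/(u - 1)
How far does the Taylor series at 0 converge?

Denominator factor (u - 1): pole of order 1 at 1, modulus 1.
Branch term (-18/17)*sqrt(1 - u/(5/7)): its argument vanishes at u = 5/7, a square-root branch point, modulus 5/7.
The radius of convergence is the smallest modulus among the singular points: 5/7.

The radius of convergence is 5/7.


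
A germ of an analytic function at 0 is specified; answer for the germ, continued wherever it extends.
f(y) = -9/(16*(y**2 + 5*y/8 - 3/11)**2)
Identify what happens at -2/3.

The point is a regular point.

Denominator factors: y**2 + 5*y/8 - 3/11 = -97/396 at y = -2/3 — none vanishes.
So the germ continues analytically to -2/3.


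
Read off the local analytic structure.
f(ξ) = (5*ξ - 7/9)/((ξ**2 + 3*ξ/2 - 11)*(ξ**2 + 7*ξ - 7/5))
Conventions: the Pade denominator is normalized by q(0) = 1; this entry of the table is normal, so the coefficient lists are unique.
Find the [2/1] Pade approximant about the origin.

The Pade approximant has numerator coefficients [-5/99, 459080/1390347, -476705/35685573]; denominator coefficients [1, -17827741/3398626].


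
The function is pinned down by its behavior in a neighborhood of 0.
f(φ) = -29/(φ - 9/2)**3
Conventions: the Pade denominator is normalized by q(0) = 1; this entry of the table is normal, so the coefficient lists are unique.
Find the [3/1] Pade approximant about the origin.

The Pade approximant has numerator coefficients [232/729, 232/2187, 464/19683, 1856/531441]; denominator coefficients [1, -1/3].

Taylor coefficients needed (expand at 0): a_0 = 232/729, a_1 = 464/2187, a_2 = 1856/19683, a_3 = 18560/531441, a_4 = 18560/1594323.
Write the denominator as Q(φ) = 1 + q1*φ. Requiring Q*f - P = O(φ^5) with deg P <= 3 kills the coefficients of φ^4..φ^4 in Q*f:
  φ^4: a_4 + q1*a_3 = 0, i.e. 18560/1594323 + (18560/531441)*q1 = 0.
Solving this linear system: q1 = -1/3.
The numerator is Q*f truncated at degree 3: P0 = a_0 = 232/729; P1 = a_1 + q1*a_0 = 232/2187; P2 = a_2 + q1*a_1 = 464/19683; P3 = a_3 + q1*a_2 = 1856/531441.


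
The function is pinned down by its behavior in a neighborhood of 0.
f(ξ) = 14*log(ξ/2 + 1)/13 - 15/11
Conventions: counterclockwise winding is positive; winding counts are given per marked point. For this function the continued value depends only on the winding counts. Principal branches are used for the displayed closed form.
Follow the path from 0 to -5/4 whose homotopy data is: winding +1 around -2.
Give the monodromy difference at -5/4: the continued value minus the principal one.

Continued minus principal equals (28/13)*pi*i.

The rational part is single-valued and drops out of the difference; each branch term changes only by its own monodromy.
(14/13)*log(1 - ξ/(-2)): each positive loop around -2 adds 2*pi*i to the log, so winding +1 contributes (14/13)*(1)*2*pi*i = (28/13)*pi*i.
Summing the contributions at ξ = -5/4 gives (28/13)*pi*i.


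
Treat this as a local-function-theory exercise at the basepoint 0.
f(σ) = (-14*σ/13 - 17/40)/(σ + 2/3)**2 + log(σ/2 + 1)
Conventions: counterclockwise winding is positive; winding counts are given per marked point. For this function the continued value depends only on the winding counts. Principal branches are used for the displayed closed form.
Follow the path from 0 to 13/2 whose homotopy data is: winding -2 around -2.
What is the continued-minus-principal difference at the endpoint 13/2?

The rational part is single-valued and drops out of the difference; each branch term changes only by its own monodromy.
(1)*log(1 - σ/(-2)): each positive loop around -2 adds 2*pi*i to the log, so winding -2 contributes (1)*(-2)*2*pi*i = -(4)*pi*i.
Summing the contributions at σ = 13/2 gives -(4)*pi*i.

Continued minus principal equals -(4)*pi*i.


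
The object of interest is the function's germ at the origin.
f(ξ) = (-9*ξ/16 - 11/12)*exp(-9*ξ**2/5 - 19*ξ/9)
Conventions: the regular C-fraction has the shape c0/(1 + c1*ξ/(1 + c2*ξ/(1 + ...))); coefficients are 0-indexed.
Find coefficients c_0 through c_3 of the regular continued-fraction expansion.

The regular C-fraction coefficients are [-11/12, 593/396, -2438089/1174140, 188107012742/195181214895].

Taylor coefficients (expand at 0): a_0 = -11/12, a_1 = 593/432, a_2 = 15451/19440, a_3 = -2400647/1049760.
c0 = a_0 = -11/12. Peel one level at a time: if S = 1 + c*ξ/S' with S'(0) = 1, then c is the ξ-coefficient of S and S' = c*ξ/(S - 1).
S_1 = c0/f = 1 + (593/396)*ξ + (2438089/784080)*ξ^2 + ...; c1 = 593/396.
S_2 = c1*ξ/(S_1 - 1) = 1 + (-2438089/1174140)*ξ + (8550318761/4272535350)*ξ^2 + ...; c2 = -2438089/1174140.
S_3 = c2*ξ/(S_2 - 1) = 1 + (188107012742/195181214895)*ξ + ...; c3 = 188107012742/195181214895.


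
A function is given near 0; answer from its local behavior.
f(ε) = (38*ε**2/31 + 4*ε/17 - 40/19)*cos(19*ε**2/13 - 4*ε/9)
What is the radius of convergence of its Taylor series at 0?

The factor cos(19*ε**2/13 - 4*ε/9) is entire and contributes no finite singular point.
The polynomial part has no poles.
No finite singular points: the Taylor series at 0 converges everywhere.

The radius of convergence is infinite.


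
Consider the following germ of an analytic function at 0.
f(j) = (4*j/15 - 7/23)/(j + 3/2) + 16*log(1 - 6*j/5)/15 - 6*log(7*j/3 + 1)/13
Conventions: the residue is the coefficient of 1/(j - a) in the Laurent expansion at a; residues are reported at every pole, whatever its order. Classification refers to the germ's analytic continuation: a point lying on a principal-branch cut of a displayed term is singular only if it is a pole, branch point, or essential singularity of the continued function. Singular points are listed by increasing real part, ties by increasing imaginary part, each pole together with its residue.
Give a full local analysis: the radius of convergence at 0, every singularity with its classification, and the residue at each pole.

Denominator factor (j + 3/2): pole of order 1 at -3/2, modulus 3/2.
Branch term (-6/13)*log(1 - j/(-3/7)): its argument vanishes at j = -3/7, a logarithmic branch point, modulus 3/7.
Branch term (16/15)*log(1 - j/(5/6)): its argument vanishes at j = 5/6, a logarithmic branch point, modulus 5/6.
The radius of convergence is the smallest modulus among the singular points: 3/7.
The branch terms are analytic at -3/2 and contribute nothing to the residue; only the rational part matters.
At the order-1 pole -3/2 set g(j) = (j - (-3/2))*(rational part) = 4*j/15 - 7/23.
Simple pole: residue = g(a) at a = -3/2, which is -81/115.
List the singular points by increasing real part (a conjugate pair: the negative imaginary part first).

Radius of convergence at 0: 3/7.
At -3/2: a pole of order 1; residue -81/115.
At -3/7: a logarithmic branch point.
At 5/6: a logarithmic branch point.


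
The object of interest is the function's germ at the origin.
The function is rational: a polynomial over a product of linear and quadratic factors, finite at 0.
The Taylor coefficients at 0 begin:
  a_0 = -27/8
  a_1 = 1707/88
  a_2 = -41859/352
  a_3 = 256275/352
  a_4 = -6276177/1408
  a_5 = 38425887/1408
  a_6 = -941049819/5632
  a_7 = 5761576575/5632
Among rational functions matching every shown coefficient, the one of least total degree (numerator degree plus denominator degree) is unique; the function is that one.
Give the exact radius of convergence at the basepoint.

The radius of convergence is -4 + (2/3)*sqrt(39).

No rational of total degree below 3 reproduces all 8 coefficients; solving the [1/2] Pade equations on them gives f(y) = (25*y/22 + 9/2)/(y**2 - 8*y - 4/3), whose expansion matches every shown term.
Denominator factor (y**2 - 8*y - 4/3): discriminant 208/3, real irrational roots 4 + (2/3)*sqrt(39) and 4 - (2/3)*sqrt(39); poles of order 1, moduli 4 + (2/3)*sqrt(39) and -4 + (2/3)*sqrt(39).
The radius of convergence is the smallest modulus among the singular points: -4 + (2/3)*sqrt(39).


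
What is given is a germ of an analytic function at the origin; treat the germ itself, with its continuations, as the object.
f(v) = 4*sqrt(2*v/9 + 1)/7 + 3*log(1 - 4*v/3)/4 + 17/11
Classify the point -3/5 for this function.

There is no denominator, hence no pole anywhere.
Branch term log(1 - v/(3/4)): argument at -3/5 is 9/5, nonzero, so -3/5 is not its branch point (a point on a principal cut is still regular for the continued germ).
Branch term sqrt(1 - v/(-9/2)): argument at -3/5 is 13/15, nonzero, so -3/5 is not its branch point (a point on a principal cut is still regular for the continued germ).
So the germ continues analytically to -3/5.

The point is a regular point.


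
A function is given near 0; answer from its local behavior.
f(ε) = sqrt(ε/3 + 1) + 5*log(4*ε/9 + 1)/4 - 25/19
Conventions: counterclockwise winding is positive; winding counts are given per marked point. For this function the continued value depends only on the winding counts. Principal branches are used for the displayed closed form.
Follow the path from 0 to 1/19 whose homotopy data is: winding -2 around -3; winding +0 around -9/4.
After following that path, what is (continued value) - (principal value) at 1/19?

Continued minus principal equals 0.

The rational part is single-valued and drops out of the difference; each branch term changes only by its own monodromy.
(1)*sqrt(1 - ε/(-3)): winding -2 is even, the square root returns to the same sheet, contribution 0.
(5/4)*log(1 - ε/(-9/4)): winding 0 around -9/4, so this term returns to its principal value, contribution 0.
Summing the contributions at ε = 1/19 gives 0.


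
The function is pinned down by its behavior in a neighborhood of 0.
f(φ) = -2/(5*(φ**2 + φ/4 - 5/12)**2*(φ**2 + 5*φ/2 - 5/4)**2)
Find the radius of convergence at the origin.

The radius of convergence is -5/4 + (3/4)*sqrt(5).

Denominator factor (φ**2 + φ/4 - 5/12)^2: discriminant 83/48, real irrational roots -1/8 + (1/24)*sqrt(249) and -1/8 - (1/24)*sqrt(249); poles of order 2, moduli -1/8 + (1/24)*sqrt(249) and 1/8 + (1/24)*sqrt(249).
Denominator factor (φ**2 + 5*φ/2 - 5/4)^2: discriminant 45/4, real irrational roots -5/4 + (3/4)*sqrt(5) and -5/4 - (3/4)*sqrt(5); poles of order 2, moduli -5/4 + (3/4)*sqrt(5) and 5/4 + (3/4)*sqrt(5).
The radius of convergence is the smallest modulus among the singular points: -5/4 + (3/4)*sqrt(5).


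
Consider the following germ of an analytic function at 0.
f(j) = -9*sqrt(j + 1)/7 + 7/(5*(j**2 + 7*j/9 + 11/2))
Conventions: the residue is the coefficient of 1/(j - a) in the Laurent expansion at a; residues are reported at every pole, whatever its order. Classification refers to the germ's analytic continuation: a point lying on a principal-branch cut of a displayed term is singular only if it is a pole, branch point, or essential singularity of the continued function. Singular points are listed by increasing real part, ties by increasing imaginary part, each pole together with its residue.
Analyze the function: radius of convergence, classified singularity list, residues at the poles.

Denominator factor (j**2 + 7*j/9 + 11/2): discriminant -1733/81, complex-conjugate roots (-7/18) + ((1/18)*sqrt(1733))*i and (-7/18) - ((1/18)*sqrt(1733))*i; poles of order 1, moduli (1/2)*sqrt(22) and (1/2)*sqrt(22).
Branch term (-9/7)*sqrt(1 - j/(-1)): its argument vanishes at j = -1, a square-root branch point, modulus 1.
The radius of convergence is the smallest modulus among the singular points: 1.
The branch term is analytic at (-7/18) - ((1/18)*sqrt(1733))*i and contributes nothing to the residue; only the rational part matters.
The factor j**2 + 7*j/9 + 11/2 splits as (j - a)(j - a') with a = (-7/18) - ((1/18)*sqrt(1733))*i, a' = (-7/18) + ((1/18)*sqrt(1733))*i. At the order-1 pole a set g(j) = (j - a)*(rational part) = [7/5] / (j - a').
Simple pole: residue = g(a) at a = (-7/18) - ((1/18)*sqrt(1733))*i, which is ((63/8665)*sqrt(1733))*i.
The branch term is analytic at (-7/18) + ((1/18)*sqrt(1733))*i and contributes nothing to the residue; only the rational part matters.
The factor j**2 + 7*j/9 + 11/2 splits as (j - a)(j - a') with a = (-7/18) + ((1/18)*sqrt(1733))*i, a' = (-7/18) - ((1/18)*sqrt(1733))*i. At the order-1 pole a set g(j) = (j - a)*(rational part) = [7/5] / (j - a').
Simple pole: residue = g(a) at a = (-7/18) + ((1/18)*sqrt(1733))*i, which is -((63/8665)*sqrt(1733))*i.
List the singular points by increasing real part (a conjugate pair: the negative imaginary part first).

Radius of convergence at 0: 1.
At -1: an algebraic (square-root) branch point.
At (-7/18) - ((1/18)*sqrt(1733))*i: a pole of order 1; residue ((63/8665)*sqrt(1733))*i.
At (-7/18) + ((1/18)*sqrt(1733))*i: a pole of order 1; residue -((63/8665)*sqrt(1733))*i.


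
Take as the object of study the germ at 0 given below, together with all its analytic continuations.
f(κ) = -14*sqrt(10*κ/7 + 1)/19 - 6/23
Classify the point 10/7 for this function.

There is no denominator, hence no pole anywhere.
Branch term sqrt(1 - κ/(-7/10)): argument at 10/7 is 149/49, nonzero, so 10/7 is not its branch point (a point on a principal cut is still regular for the continued germ).
So the germ continues analytically to 10/7.

The point is a regular point.


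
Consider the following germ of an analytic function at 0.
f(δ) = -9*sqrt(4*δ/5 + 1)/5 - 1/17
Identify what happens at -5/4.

The point is an algebraic (square-root) branch point.

The term (-9/5)*sqrt(1 - δ/(-5/4)) has argument 1 - -5/4/(-5/4) = 0 at -5/4: a square-root (algebraic, two-sheeted) branch point; the remaining terms are analytic or single-valued there.


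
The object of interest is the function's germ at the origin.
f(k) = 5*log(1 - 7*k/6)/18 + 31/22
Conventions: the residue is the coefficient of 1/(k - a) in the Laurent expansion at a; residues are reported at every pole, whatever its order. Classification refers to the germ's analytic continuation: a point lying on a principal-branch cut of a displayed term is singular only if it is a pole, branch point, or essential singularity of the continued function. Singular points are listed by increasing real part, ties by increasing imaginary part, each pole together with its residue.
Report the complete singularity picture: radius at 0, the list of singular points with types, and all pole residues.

Branch term (5/18)*log(1 - k/(6/7)): its argument vanishes at k = 6/7, a logarithmic branch point, modulus 6/7.
The radius of convergence is the smallest modulus among the singular points: 6/7.

Radius of convergence at 0: 6/7.
At 6/7: a logarithmic branch point.


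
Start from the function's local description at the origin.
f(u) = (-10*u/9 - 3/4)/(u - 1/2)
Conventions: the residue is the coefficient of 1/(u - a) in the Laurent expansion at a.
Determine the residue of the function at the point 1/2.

At the order-1 pole 1/2 set g(u) = (u - (1/2))*f(u) = -10*u/9 - 3/4.
Simple pole: residue = g(a) at a = 1/2, which is -47/36.

The residue is -47/36.


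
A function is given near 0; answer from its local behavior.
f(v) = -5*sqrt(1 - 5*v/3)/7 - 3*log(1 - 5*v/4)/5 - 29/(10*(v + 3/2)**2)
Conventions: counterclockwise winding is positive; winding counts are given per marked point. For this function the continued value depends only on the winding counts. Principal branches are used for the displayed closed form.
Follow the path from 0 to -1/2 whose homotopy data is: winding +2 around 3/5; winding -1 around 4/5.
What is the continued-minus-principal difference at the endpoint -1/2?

Continued minus principal equals (6/5)*pi*i.

The rational part is single-valued and drops out of the difference; each branch term changes only by its own monodromy.
(-5/7)*sqrt(1 - v/(3/5)): winding +2 is even, the square root returns to the same sheet, contribution 0.
(-3/5)*log(1 - v/(4/5)): each positive loop around 4/5 adds 2*pi*i to the log, so winding -1 contributes (-3/5)*(-1)*2*pi*i = (6/5)*pi*i.
Summing the contributions at v = -1/2 gives (6/5)*pi*i.


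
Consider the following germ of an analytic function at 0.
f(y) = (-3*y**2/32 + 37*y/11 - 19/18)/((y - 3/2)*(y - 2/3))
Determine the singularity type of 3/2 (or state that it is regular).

The point is a pole of order 1.

The denominator factor y - 3/2 vanishes at 3/2 and appears to the power 1; the numerator there equals 47887/12672, nonzero, and no other factor vanishes.
Hence a pole whose order is the multiplicity, 1.


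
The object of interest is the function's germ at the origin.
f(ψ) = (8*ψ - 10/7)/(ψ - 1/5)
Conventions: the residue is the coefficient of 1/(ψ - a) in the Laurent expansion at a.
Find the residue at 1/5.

The residue is 6/35.

At the order-1 pole 1/5 set g(ψ) = (ψ - (1/5))*f(ψ) = 8*ψ - 10/7.
Simple pole: residue = g(a) at a = 1/5, which is 6/35.
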